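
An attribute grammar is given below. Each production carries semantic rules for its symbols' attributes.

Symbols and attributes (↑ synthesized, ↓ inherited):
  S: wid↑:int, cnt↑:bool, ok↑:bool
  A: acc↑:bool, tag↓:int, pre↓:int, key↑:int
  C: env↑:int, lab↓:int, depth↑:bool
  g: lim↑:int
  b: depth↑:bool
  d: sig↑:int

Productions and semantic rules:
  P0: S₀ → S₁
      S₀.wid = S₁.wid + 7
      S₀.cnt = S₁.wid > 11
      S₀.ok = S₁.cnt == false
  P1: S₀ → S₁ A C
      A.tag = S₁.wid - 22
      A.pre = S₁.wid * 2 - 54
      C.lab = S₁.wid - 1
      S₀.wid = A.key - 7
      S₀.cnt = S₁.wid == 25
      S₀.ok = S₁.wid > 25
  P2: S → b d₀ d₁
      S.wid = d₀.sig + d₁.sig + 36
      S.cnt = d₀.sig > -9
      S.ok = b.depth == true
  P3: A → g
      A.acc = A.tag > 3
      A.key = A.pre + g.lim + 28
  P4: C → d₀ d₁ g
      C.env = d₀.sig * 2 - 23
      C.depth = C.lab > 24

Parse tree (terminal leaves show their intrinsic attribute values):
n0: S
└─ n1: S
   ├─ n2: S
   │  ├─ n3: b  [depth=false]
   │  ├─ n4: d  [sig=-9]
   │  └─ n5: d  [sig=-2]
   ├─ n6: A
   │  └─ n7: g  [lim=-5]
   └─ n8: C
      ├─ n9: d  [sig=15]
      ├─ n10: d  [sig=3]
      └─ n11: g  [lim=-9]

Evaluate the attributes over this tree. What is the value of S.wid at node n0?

1. n3.depth = false  [terminal]
2. n4.sig = -9  [terminal]
3. n5.sig = -2  [terminal]
4. n2.wid = 25  [d₀.sig + d₁.sig + 36]
5. n2.cnt = false  [d₀.sig > -9]
6. n2.ok = false  [b.depth == true]
7. n6.tag = 3  [S₁.wid - 22]
8. n6.pre = -4  [S₁.wid * 2 - 54]
9. n7.lim = -5  [terminal]
10. n6.acc = false  [A.tag > 3]
11. n6.key = 19  [A.pre + g.lim + 28]
12. n8.lab = 24  [S₁.wid - 1]
13. n9.sig = 15  [terminal]
14. n10.sig = 3  [terminal]
15. n11.lim = -9  [terminal]
16. n8.env = 7  [d₀.sig * 2 - 23]
17. n8.depth = false  [C.lab > 24]
18. n1.wid = 12  [A.key - 7]
19. n1.cnt = true  [S₁.wid == 25]
20. n1.ok = false  [S₁.wid > 25]
21. n0.wid = 19  [S₁.wid + 7]
22. n0.cnt = true  [S₁.wid > 11]
23. n0.ok = false  [S₁.cnt == false]

19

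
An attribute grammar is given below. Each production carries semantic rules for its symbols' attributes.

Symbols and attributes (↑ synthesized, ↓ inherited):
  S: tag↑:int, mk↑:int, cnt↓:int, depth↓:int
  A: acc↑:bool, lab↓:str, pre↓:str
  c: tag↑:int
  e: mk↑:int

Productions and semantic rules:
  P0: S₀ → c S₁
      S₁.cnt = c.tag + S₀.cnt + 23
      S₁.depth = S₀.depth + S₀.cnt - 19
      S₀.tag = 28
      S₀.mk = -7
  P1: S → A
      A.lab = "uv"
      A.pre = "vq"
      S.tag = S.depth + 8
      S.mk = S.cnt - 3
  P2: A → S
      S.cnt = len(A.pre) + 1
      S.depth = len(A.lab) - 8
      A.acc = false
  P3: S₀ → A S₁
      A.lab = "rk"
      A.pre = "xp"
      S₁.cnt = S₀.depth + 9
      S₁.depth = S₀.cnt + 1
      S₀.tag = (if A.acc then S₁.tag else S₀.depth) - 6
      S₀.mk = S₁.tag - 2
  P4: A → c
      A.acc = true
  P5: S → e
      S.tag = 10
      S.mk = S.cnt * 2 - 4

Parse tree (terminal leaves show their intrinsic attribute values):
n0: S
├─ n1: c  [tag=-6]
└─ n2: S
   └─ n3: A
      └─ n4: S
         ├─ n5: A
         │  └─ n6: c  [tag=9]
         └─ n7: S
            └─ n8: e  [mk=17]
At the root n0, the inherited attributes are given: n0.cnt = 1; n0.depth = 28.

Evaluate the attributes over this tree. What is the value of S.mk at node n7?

1. n0.cnt = 1  [given at root]
2. n0.depth = 28  [given at root]
3. n1.tag = -6  [terminal]
4. n2.cnt = 18  [c.tag + S₀.cnt + 23]
5. n2.depth = 10  [S₀.depth + S₀.cnt - 19]
6. n3.lab = "uv"  ["uv"]
7. n3.pre = "vq"  ["vq"]
8. n4.cnt = 3  [len(A.pre) + 1]
9. n4.depth = -6  [len(A.lab) - 8]
10. n5.lab = "rk"  ["rk"]
11. n5.pre = "xp"  ["xp"]
12. n6.tag = 9  [terminal]
13. n5.acc = true  [true]
14. n7.cnt = 3  [S₀.depth + 9]
15. n7.depth = 4  [S₀.cnt + 1]
16. n8.mk = 17  [terminal]
17. n7.tag = 10  [10]
18. n7.mk = 2  [S.cnt * 2 - 4]
19. n4.tag = 4  [(if A.acc then S₁.tag else S₀.depth) - 6]
20. n4.mk = 8  [S₁.tag - 2]
21. n3.acc = false  [false]
22. n2.tag = 18  [S.depth + 8]
23. n2.mk = 15  [S.cnt - 3]
24. n0.tag = 28  [28]
25. n0.mk = -7  [-7]

2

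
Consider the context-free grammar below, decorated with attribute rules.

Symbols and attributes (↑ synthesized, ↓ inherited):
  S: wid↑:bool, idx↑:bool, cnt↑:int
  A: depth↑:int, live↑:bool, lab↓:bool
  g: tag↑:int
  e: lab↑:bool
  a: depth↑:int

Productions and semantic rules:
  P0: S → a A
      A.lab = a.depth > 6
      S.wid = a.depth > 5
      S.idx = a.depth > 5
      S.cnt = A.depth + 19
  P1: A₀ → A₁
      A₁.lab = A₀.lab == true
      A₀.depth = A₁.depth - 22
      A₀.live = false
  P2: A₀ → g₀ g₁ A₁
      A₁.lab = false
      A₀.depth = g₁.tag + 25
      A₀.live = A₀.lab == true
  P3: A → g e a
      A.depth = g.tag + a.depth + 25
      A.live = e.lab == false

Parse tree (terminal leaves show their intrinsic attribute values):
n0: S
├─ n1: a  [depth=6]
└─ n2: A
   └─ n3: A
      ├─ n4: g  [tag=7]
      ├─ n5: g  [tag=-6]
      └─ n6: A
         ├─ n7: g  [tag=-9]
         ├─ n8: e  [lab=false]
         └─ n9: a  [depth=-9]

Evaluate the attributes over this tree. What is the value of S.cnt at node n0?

16

1. n1.depth = 6  [terminal]
2. n2.lab = false  [a.depth > 6]
3. n3.lab = false  [A₀.lab == true]
4. n4.tag = 7  [terminal]
5. n5.tag = -6  [terminal]
6. n6.lab = false  [false]
7. n7.tag = -9  [terminal]
8. n8.lab = false  [terminal]
9. n9.depth = -9  [terminal]
10. n6.depth = 7  [g.tag + a.depth + 25]
11. n6.live = true  [e.lab == false]
12. n3.depth = 19  [g₁.tag + 25]
13. n3.live = false  [A₀.lab == true]
14. n2.depth = -3  [A₁.depth - 22]
15. n2.live = false  [false]
16. n0.wid = true  [a.depth > 5]
17. n0.idx = true  [a.depth > 5]
18. n0.cnt = 16  [A.depth + 19]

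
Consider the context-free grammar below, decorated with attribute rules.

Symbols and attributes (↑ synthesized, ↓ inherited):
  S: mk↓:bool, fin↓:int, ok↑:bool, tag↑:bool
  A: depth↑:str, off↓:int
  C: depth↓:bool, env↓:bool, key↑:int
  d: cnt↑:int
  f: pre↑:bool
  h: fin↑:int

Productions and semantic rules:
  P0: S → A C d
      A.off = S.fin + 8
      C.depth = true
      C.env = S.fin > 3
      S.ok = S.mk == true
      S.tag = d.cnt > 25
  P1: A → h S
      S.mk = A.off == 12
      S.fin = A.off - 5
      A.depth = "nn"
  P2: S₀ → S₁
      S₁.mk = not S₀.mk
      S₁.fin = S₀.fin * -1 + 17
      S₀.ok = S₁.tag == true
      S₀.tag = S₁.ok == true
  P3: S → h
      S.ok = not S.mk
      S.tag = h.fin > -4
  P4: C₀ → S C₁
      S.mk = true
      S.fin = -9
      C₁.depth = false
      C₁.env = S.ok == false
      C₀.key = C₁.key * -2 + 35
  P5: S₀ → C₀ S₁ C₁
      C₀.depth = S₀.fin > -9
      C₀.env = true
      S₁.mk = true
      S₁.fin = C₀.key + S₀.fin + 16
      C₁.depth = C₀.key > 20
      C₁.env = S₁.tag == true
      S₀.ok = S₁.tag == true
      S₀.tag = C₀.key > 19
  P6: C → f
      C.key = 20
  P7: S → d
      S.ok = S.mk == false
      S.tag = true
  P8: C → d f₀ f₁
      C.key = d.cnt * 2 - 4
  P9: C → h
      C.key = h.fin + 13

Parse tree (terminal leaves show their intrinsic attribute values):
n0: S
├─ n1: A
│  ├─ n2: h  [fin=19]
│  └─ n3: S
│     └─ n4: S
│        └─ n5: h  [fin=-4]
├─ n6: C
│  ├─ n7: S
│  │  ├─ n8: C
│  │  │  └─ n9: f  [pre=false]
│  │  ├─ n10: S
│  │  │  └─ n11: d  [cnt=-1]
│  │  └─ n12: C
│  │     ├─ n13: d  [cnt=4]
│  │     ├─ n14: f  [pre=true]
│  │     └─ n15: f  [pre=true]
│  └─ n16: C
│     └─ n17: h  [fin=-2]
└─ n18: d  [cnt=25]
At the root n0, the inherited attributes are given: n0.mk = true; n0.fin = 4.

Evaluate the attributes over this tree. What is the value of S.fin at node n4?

1. n0.mk = true  [given at root]
2. n0.fin = 4  [given at root]
3. n1.off = 12  [S.fin + 8]
4. n2.fin = 19  [terminal]
5. n3.mk = true  [A.off == 12]
6. n3.fin = 7  [A.off - 5]
7. n4.mk = false  [not S₀.mk]
8. n4.fin = 10  [S₀.fin * -1 + 17]
9. n5.fin = -4  [terminal]
10. n4.ok = true  [not S.mk]
11. n4.tag = false  [h.fin > -4]
12. n3.ok = false  [S₁.tag == true]
13. n3.tag = true  [S₁.ok == true]
14. n1.depth = "nn"  ["nn"]
15. n6.depth = true  [true]
16. n6.env = true  [S.fin > 3]
17. n7.mk = true  [true]
18. n7.fin = -9  [-9]
19. n8.depth = false  [S₀.fin > -9]
20. n8.env = true  [true]
21. n9.pre = false  [terminal]
22. n8.key = 20  [20]
23. n10.mk = true  [true]
24. n10.fin = 27  [C₀.key + S₀.fin + 16]
25. n11.cnt = -1  [terminal]
26. n10.ok = false  [S.mk == false]
27. n10.tag = true  [true]
28. n12.depth = false  [C₀.key > 20]
29. n12.env = true  [S₁.tag == true]
30. n13.cnt = 4  [terminal]
31. n14.pre = true  [terminal]
32. n15.pre = true  [terminal]
33. n12.key = 4  [d.cnt * 2 - 4]
34. n7.ok = true  [S₁.tag == true]
35. n7.tag = true  [C₀.key > 19]
36. n16.depth = false  [false]
37. n16.env = false  [S.ok == false]
38. n17.fin = -2  [terminal]
39. n16.key = 11  [h.fin + 13]
40. n6.key = 13  [C₁.key * -2 + 35]
41. n18.cnt = 25  [terminal]
42. n0.ok = true  [S.mk == true]
43. n0.tag = false  [d.cnt > 25]

10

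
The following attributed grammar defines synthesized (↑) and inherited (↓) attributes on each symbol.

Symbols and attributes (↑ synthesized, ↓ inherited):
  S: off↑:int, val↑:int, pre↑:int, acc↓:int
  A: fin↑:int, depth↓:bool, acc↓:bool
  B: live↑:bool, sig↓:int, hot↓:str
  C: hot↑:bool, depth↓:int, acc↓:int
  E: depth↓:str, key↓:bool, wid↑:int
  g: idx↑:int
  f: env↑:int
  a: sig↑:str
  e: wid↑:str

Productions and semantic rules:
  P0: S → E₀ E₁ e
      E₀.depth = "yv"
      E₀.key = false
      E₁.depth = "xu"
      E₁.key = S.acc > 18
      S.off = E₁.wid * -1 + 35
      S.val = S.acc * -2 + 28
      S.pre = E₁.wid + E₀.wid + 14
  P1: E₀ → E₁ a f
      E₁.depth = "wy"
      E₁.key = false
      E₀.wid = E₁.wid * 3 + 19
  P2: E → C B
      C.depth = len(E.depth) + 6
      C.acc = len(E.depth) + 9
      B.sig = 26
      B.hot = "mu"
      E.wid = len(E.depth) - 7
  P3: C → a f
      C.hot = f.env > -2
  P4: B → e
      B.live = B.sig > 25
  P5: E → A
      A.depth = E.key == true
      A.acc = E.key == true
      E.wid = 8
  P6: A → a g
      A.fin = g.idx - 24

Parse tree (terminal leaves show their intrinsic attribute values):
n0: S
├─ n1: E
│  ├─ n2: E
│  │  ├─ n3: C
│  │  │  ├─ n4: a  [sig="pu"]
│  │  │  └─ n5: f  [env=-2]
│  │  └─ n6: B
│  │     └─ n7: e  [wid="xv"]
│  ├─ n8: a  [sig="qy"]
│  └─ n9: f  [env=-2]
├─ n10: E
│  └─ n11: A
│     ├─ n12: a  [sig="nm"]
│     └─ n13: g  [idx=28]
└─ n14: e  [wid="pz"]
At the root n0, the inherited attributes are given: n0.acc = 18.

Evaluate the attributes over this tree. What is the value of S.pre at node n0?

1. n0.acc = 18  [given at root]
2. n1.depth = "yv"  ["yv"]
3. n1.key = false  [false]
4. n2.depth = "wy"  ["wy"]
5. n2.key = false  [false]
6. n3.depth = 8  [len(E.depth) + 6]
7. n3.acc = 11  [len(E.depth) + 9]
8. n4.sig = "pu"  [terminal]
9. n5.env = -2  [terminal]
10. n3.hot = false  [f.env > -2]
11. n6.sig = 26  [26]
12. n6.hot = "mu"  ["mu"]
13. n7.wid = "xv"  [terminal]
14. n6.live = true  [B.sig > 25]
15. n2.wid = -5  [len(E.depth) - 7]
16. n8.sig = "qy"  [terminal]
17. n9.env = -2  [terminal]
18. n1.wid = 4  [E₁.wid * 3 + 19]
19. n10.depth = "xu"  ["xu"]
20. n10.key = false  [S.acc > 18]
21. n11.depth = false  [E.key == true]
22. n11.acc = false  [E.key == true]
23. n12.sig = "nm"  [terminal]
24. n13.idx = 28  [terminal]
25. n11.fin = 4  [g.idx - 24]
26. n10.wid = 8  [8]
27. n14.wid = "pz"  [terminal]
28. n0.off = 27  [E₁.wid * -1 + 35]
29. n0.val = -8  [S.acc * -2 + 28]
30. n0.pre = 26  [E₁.wid + E₀.wid + 14]

26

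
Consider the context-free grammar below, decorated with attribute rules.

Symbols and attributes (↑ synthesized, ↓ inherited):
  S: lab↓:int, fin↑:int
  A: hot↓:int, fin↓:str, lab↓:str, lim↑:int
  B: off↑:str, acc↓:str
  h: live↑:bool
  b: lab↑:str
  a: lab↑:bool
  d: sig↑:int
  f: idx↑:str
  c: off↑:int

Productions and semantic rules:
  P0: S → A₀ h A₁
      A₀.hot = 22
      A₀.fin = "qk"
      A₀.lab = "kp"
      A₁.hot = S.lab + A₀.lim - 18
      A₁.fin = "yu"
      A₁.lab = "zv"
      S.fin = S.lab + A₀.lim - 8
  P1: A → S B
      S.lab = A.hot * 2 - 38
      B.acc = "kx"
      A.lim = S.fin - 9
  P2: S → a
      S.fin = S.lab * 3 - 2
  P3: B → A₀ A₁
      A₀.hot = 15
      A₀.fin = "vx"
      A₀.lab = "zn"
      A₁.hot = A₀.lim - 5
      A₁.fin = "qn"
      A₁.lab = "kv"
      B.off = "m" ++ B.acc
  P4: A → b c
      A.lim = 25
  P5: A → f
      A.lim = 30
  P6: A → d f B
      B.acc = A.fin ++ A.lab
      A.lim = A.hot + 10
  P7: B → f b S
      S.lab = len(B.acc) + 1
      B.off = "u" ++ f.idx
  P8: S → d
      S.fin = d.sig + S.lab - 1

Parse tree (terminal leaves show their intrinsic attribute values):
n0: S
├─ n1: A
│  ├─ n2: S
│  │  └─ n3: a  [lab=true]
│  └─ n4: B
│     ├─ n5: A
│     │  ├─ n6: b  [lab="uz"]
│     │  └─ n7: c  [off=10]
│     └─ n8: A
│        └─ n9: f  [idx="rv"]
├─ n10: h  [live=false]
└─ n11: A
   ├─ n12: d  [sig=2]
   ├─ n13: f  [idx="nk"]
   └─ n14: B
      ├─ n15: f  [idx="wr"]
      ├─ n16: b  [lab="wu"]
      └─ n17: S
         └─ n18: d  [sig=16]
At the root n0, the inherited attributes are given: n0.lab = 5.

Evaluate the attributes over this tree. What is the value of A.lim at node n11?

4

1. n0.lab = 5  [given at root]
2. n1.hot = 22  [22]
3. n1.fin = "qk"  ["qk"]
4. n1.lab = "kp"  ["kp"]
5. n2.lab = 6  [A.hot * 2 - 38]
6. n3.lab = true  [terminal]
7. n2.fin = 16  [S.lab * 3 - 2]
8. n4.acc = "kx"  ["kx"]
9. n5.hot = 15  [15]
10. n5.fin = "vx"  ["vx"]
11. n5.lab = "zn"  ["zn"]
12. n6.lab = "uz"  [terminal]
13. n7.off = 10  [terminal]
14. n5.lim = 25  [25]
15. n8.hot = 20  [A₀.lim - 5]
16. n8.fin = "qn"  ["qn"]
17. n8.lab = "kv"  ["kv"]
18. n9.idx = "rv"  [terminal]
19. n8.lim = 30  [30]
20. n4.off = "mkx"  ["m" ++ B.acc]
21. n1.lim = 7  [S.fin - 9]
22. n10.live = false  [terminal]
23. n11.hot = -6  [S.lab + A₀.lim - 18]
24. n11.fin = "yu"  ["yu"]
25. n11.lab = "zv"  ["zv"]
26. n12.sig = 2  [terminal]
27. n13.idx = "nk"  [terminal]
28. n14.acc = "yuzv"  [A.fin ++ A.lab]
29. n15.idx = "wr"  [terminal]
30. n16.lab = "wu"  [terminal]
31. n17.lab = 5  [len(B.acc) + 1]
32. n18.sig = 16  [terminal]
33. n17.fin = 20  [d.sig + S.lab - 1]
34. n14.off = "uwr"  ["u" ++ f.idx]
35. n11.lim = 4  [A.hot + 10]
36. n0.fin = 4  [S.lab + A₀.lim - 8]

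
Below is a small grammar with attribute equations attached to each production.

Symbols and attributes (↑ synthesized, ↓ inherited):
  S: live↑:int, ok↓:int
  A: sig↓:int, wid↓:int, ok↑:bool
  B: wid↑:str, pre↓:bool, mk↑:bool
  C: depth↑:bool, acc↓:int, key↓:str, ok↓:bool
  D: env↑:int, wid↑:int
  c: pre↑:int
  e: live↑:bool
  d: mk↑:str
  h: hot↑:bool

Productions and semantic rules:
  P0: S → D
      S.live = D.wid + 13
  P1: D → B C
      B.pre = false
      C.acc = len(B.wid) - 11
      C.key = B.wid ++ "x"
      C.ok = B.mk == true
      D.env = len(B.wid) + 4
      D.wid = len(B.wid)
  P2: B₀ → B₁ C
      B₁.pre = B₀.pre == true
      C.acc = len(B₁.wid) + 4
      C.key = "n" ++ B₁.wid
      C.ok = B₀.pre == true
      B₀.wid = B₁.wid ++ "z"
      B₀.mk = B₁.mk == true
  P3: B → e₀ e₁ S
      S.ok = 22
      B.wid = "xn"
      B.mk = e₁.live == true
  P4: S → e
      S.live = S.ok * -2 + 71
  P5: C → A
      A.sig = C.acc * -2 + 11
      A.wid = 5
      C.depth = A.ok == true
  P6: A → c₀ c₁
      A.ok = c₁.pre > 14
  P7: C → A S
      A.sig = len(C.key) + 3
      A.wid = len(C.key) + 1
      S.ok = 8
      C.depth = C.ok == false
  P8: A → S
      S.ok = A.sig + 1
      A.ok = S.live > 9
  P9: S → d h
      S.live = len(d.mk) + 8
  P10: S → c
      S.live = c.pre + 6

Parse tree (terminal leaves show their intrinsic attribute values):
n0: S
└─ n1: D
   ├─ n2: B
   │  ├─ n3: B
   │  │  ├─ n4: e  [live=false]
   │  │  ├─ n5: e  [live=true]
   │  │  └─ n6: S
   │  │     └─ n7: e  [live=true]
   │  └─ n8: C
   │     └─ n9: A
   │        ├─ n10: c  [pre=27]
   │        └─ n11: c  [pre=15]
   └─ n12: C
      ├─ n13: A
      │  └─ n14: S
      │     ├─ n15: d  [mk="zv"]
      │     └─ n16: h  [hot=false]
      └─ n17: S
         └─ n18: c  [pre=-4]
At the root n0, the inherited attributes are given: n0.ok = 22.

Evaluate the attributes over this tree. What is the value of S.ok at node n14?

8

1. n0.ok = 22  [given at root]
2. n2.pre = false  [false]
3. n3.pre = false  [B₀.pre == true]
4. n4.live = false  [terminal]
5. n5.live = true  [terminal]
6. n6.ok = 22  [22]
7. n7.live = true  [terminal]
8. n6.live = 27  [S.ok * -2 + 71]
9. n3.wid = "xn"  ["xn"]
10. n3.mk = true  [e₁.live == true]
11. n8.acc = 6  [len(B₁.wid) + 4]
12. n8.key = "nxn"  ["n" ++ B₁.wid]
13. n8.ok = false  [B₀.pre == true]
14. n9.sig = -1  [C.acc * -2 + 11]
15. n9.wid = 5  [5]
16. n10.pre = 27  [terminal]
17. n11.pre = 15  [terminal]
18. n9.ok = true  [c₁.pre > 14]
19. n8.depth = true  [A.ok == true]
20. n2.wid = "xnz"  [B₁.wid ++ "z"]
21. n2.mk = true  [B₁.mk == true]
22. n12.acc = -8  [len(B.wid) - 11]
23. n12.key = "xnzx"  [B.wid ++ "x"]
24. n12.ok = true  [B.mk == true]
25. n13.sig = 7  [len(C.key) + 3]
26. n13.wid = 5  [len(C.key) + 1]
27. n14.ok = 8  [A.sig + 1]
28. n15.mk = "zv"  [terminal]
29. n16.hot = false  [terminal]
30. n14.live = 10  [len(d.mk) + 8]
31. n13.ok = true  [S.live > 9]
32. n17.ok = 8  [8]
33. n18.pre = -4  [terminal]
34. n17.live = 2  [c.pre + 6]
35. n12.depth = false  [C.ok == false]
36. n1.env = 7  [len(B.wid) + 4]
37. n1.wid = 3  [len(B.wid)]
38. n0.live = 16  [D.wid + 13]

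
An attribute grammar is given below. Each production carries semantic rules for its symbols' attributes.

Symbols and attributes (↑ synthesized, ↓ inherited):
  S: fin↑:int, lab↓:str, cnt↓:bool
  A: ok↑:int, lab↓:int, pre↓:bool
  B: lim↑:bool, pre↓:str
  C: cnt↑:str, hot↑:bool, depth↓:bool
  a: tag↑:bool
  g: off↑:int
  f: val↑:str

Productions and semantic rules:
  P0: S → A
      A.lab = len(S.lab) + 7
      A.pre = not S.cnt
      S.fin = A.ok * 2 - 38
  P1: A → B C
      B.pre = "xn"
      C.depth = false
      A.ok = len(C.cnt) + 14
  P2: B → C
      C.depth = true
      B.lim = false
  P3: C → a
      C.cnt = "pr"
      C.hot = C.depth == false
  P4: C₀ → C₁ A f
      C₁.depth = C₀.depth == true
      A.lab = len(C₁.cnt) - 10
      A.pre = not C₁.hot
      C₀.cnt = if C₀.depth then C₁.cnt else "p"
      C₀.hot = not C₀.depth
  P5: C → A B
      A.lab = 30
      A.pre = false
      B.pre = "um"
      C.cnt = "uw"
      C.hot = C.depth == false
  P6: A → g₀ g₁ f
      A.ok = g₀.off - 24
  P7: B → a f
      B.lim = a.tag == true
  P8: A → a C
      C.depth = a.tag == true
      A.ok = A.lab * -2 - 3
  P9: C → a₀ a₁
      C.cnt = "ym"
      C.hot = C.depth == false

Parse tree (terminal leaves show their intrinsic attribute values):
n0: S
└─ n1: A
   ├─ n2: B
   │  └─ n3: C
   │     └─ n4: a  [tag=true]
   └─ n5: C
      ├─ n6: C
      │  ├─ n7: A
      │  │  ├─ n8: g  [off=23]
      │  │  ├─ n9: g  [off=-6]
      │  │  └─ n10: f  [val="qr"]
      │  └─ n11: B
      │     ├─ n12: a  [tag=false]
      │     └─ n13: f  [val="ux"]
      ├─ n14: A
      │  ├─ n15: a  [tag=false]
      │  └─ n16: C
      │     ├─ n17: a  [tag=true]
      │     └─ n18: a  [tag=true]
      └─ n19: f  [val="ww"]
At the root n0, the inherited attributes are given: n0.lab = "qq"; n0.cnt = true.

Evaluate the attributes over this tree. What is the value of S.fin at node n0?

-8

1. n0.lab = "qq"  [given at root]
2. n0.cnt = true  [given at root]
3. n1.lab = 9  [len(S.lab) + 7]
4. n1.pre = false  [not S.cnt]
5. n2.pre = "xn"  ["xn"]
6. n3.depth = true  [true]
7. n4.tag = true  [terminal]
8. n3.cnt = "pr"  ["pr"]
9. n3.hot = false  [C.depth == false]
10. n2.lim = false  [false]
11. n5.depth = false  [false]
12. n6.depth = false  [C₀.depth == true]
13. n7.lab = 30  [30]
14. n7.pre = false  [false]
15. n8.off = 23  [terminal]
16. n9.off = -6  [terminal]
17. n10.val = "qr"  [terminal]
18. n7.ok = -1  [g₀.off - 24]
19. n11.pre = "um"  ["um"]
20. n12.tag = false  [terminal]
21. n13.val = "ux"  [terminal]
22. n11.lim = false  [a.tag == true]
23. n6.cnt = "uw"  ["uw"]
24. n6.hot = true  [C.depth == false]
25. n14.lab = -8  [len(C₁.cnt) - 10]
26. n14.pre = false  [not C₁.hot]
27. n15.tag = false  [terminal]
28. n16.depth = false  [a.tag == true]
29. n17.tag = true  [terminal]
30. n18.tag = true  [terminal]
31. n16.cnt = "ym"  ["ym"]
32. n16.hot = true  [C.depth == false]
33. n14.ok = 13  [A.lab * -2 - 3]
34. n19.val = "ww"  [terminal]
35. n5.cnt = "p"  [if C₀.depth then C₁.cnt else "p"]
36. n5.hot = true  [not C₀.depth]
37. n1.ok = 15  [len(C.cnt) + 14]
38. n0.fin = -8  [A.ok * 2 - 38]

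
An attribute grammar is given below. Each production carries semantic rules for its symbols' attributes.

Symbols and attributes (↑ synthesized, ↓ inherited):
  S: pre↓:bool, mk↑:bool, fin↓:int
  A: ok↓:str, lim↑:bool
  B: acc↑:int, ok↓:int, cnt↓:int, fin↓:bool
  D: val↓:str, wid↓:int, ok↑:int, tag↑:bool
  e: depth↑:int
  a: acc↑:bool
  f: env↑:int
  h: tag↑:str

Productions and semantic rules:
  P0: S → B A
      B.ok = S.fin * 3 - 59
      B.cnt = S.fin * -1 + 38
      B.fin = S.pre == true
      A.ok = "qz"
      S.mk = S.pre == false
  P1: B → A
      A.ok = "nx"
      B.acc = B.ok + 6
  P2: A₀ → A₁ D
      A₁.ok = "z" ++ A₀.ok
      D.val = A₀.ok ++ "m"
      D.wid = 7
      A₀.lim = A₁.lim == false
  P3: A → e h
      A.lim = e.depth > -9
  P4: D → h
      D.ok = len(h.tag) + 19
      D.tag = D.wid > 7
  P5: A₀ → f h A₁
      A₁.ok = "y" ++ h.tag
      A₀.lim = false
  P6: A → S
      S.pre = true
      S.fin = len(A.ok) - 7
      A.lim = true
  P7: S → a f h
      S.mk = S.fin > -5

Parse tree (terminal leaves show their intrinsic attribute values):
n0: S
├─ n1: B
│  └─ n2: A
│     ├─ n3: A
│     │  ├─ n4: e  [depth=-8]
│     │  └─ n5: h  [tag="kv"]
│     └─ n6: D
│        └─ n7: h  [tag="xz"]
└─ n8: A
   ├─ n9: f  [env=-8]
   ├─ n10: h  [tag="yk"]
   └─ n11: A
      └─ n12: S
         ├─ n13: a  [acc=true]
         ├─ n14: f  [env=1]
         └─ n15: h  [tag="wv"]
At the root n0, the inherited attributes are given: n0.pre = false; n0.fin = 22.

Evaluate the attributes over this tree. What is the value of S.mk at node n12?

1. n0.pre = false  [given at root]
2. n0.fin = 22  [given at root]
3. n1.ok = 7  [S.fin * 3 - 59]
4. n1.cnt = 16  [S.fin * -1 + 38]
5. n1.fin = false  [S.pre == true]
6. n2.ok = "nx"  ["nx"]
7. n3.ok = "znx"  ["z" ++ A₀.ok]
8. n4.depth = -8  [terminal]
9. n5.tag = "kv"  [terminal]
10. n3.lim = true  [e.depth > -9]
11. n6.val = "nxm"  [A₀.ok ++ "m"]
12. n6.wid = 7  [7]
13. n7.tag = "xz"  [terminal]
14. n6.ok = 21  [len(h.tag) + 19]
15. n6.tag = false  [D.wid > 7]
16. n2.lim = false  [A₁.lim == false]
17. n1.acc = 13  [B.ok + 6]
18. n8.ok = "qz"  ["qz"]
19. n9.env = -8  [terminal]
20. n10.tag = "yk"  [terminal]
21. n11.ok = "yyk"  ["y" ++ h.tag]
22. n12.pre = true  [true]
23. n12.fin = -4  [len(A.ok) - 7]
24. n13.acc = true  [terminal]
25. n14.env = 1  [terminal]
26. n15.tag = "wv"  [terminal]
27. n12.mk = true  [S.fin > -5]
28. n11.lim = true  [true]
29. n8.lim = false  [false]
30. n0.mk = true  [S.pre == false]

true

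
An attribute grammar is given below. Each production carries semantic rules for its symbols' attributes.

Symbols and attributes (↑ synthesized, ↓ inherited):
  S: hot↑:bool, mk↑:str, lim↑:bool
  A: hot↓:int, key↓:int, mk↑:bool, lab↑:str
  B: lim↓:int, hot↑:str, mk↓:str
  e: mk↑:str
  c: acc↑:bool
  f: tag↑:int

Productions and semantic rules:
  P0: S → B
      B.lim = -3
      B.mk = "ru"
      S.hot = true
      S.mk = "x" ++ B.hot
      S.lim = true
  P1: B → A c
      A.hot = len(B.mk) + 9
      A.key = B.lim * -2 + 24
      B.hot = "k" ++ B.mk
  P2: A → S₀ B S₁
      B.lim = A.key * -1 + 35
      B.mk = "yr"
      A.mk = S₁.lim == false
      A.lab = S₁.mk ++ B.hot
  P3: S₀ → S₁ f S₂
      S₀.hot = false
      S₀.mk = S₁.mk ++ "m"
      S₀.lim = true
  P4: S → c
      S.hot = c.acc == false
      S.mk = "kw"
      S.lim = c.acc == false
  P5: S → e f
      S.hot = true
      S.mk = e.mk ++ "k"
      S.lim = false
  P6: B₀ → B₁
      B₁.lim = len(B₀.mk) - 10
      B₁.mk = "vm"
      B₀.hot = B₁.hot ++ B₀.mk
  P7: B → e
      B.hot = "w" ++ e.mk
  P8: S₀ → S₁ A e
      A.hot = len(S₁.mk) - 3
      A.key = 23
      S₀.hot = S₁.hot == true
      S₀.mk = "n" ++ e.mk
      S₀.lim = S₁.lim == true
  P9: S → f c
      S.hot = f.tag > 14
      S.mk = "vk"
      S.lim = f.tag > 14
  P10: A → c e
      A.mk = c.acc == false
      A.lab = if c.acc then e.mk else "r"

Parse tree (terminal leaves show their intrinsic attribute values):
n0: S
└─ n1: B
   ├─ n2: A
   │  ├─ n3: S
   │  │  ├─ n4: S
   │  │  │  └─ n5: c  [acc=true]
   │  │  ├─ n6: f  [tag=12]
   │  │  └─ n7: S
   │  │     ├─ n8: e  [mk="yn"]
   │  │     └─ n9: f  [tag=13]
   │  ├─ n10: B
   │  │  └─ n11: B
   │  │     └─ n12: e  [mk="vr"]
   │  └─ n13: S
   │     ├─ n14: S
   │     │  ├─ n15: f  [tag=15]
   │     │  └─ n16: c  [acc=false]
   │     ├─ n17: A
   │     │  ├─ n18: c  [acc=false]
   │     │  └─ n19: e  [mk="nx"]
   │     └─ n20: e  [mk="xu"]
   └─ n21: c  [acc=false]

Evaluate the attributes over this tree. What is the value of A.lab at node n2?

1. n1.lim = -3  [-3]
2. n1.mk = "ru"  ["ru"]
3. n2.hot = 11  [len(B.mk) + 9]
4. n2.key = 30  [B.lim * -2 + 24]
5. n5.acc = true  [terminal]
6. n4.hot = false  [c.acc == false]
7. n4.mk = "kw"  ["kw"]
8. n4.lim = false  [c.acc == false]
9. n6.tag = 12  [terminal]
10. n8.mk = "yn"  [terminal]
11. n9.tag = 13  [terminal]
12. n7.hot = true  [true]
13. n7.mk = "ynk"  [e.mk ++ "k"]
14. n7.lim = false  [false]
15. n3.hot = false  [false]
16. n3.mk = "kwm"  [S₁.mk ++ "m"]
17. n3.lim = true  [true]
18. n10.lim = 5  [A.key * -1 + 35]
19. n10.mk = "yr"  ["yr"]
20. n11.lim = -8  [len(B₀.mk) - 10]
21. n11.mk = "vm"  ["vm"]
22. n12.mk = "vr"  [terminal]
23. n11.hot = "wvr"  ["w" ++ e.mk]
24. n10.hot = "wvryr"  [B₁.hot ++ B₀.mk]
25. n15.tag = 15  [terminal]
26. n16.acc = false  [terminal]
27. n14.hot = true  [f.tag > 14]
28. n14.mk = "vk"  ["vk"]
29. n14.lim = true  [f.tag > 14]
30. n17.hot = -1  [len(S₁.mk) - 3]
31. n17.key = 23  [23]
32. n18.acc = false  [terminal]
33. n19.mk = "nx"  [terminal]
34. n17.mk = true  [c.acc == false]
35. n17.lab = "r"  [if c.acc then e.mk else "r"]
36. n20.mk = "xu"  [terminal]
37. n13.hot = true  [S₁.hot == true]
38. n13.mk = "nxu"  ["n" ++ e.mk]
39. n13.lim = true  [S₁.lim == true]
40. n2.mk = false  [S₁.lim == false]
41. n2.lab = "nxuwvryr"  [S₁.mk ++ B.hot]
42. n21.acc = false  [terminal]
43. n1.hot = "kru"  ["k" ++ B.mk]
44. n0.hot = true  [true]
45. n0.mk = "xkru"  ["x" ++ B.hot]
46. n0.lim = true  [true]

"nxuwvryr"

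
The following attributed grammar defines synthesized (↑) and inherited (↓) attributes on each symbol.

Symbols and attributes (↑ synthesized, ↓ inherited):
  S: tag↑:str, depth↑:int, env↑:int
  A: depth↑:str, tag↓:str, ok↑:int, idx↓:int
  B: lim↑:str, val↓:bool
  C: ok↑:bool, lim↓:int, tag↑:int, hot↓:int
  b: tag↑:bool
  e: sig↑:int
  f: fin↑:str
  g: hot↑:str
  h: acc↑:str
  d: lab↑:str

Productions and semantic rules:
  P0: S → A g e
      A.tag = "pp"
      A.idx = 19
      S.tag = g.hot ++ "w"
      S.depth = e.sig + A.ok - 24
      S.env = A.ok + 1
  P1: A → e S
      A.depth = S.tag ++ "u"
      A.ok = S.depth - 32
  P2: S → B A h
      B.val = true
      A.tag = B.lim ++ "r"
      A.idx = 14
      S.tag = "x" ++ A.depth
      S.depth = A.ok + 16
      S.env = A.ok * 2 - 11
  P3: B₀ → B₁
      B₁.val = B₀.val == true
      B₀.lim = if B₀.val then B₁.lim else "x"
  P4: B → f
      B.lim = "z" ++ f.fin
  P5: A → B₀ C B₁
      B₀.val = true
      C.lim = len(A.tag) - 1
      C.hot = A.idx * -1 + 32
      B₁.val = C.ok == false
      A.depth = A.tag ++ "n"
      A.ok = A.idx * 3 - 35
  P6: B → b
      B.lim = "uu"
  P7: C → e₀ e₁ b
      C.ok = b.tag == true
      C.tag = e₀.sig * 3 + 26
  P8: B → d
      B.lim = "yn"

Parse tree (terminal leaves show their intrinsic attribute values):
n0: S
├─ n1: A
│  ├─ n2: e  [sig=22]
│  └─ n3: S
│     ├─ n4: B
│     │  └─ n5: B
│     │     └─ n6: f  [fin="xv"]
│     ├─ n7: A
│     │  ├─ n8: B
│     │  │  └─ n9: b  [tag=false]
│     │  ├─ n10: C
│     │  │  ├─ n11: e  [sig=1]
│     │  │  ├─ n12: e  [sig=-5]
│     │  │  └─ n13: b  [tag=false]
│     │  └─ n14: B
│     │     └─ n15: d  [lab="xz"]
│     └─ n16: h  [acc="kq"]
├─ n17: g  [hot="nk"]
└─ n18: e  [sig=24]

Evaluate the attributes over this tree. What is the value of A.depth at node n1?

"xzxvrnu"

1. n1.tag = "pp"  ["pp"]
2. n1.idx = 19  [19]
3. n2.sig = 22  [terminal]
4. n4.val = true  [true]
5. n5.val = true  [B₀.val == true]
6. n6.fin = "xv"  [terminal]
7. n5.lim = "zxv"  ["z" ++ f.fin]
8. n4.lim = "zxv"  [if B₀.val then B₁.lim else "x"]
9. n7.tag = "zxvr"  [B.lim ++ "r"]
10. n7.idx = 14  [14]
11. n8.val = true  [true]
12. n9.tag = false  [terminal]
13. n8.lim = "uu"  ["uu"]
14. n10.lim = 3  [len(A.tag) - 1]
15. n10.hot = 18  [A.idx * -1 + 32]
16. n11.sig = 1  [terminal]
17. n12.sig = -5  [terminal]
18. n13.tag = false  [terminal]
19. n10.ok = false  [b.tag == true]
20. n10.tag = 29  [e₀.sig * 3 + 26]
21. n14.val = true  [C.ok == false]
22. n15.lab = "xz"  [terminal]
23. n14.lim = "yn"  ["yn"]
24. n7.depth = "zxvrn"  [A.tag ++ "n"]
25. n7.ok = 7  [A.idx * 3 - 35]
26. n16.acc = "kq"  [terminal]
27. n3.tag = "xzxvrn"  ["x" ++ A.depth]
28. n3.depth = 23  [A.ok + 16]
29. n3.env = 3  [A.ok * 2 - 11]
30. n1.depth = "xzxvrnu"  [S.tag ++ "u"]
31. n1.ok = -9  [S.depth - 32]
32. n17.hot = "nk"  [terminal]
33. n18.sig = 24  [terminal]
34. n0.tag = "nkw"  [g.hot ++ "w"]
35. n0.depth = -9  [e.sig + A.ok - 24]
36. n0.env = -8  [A.ok + 1]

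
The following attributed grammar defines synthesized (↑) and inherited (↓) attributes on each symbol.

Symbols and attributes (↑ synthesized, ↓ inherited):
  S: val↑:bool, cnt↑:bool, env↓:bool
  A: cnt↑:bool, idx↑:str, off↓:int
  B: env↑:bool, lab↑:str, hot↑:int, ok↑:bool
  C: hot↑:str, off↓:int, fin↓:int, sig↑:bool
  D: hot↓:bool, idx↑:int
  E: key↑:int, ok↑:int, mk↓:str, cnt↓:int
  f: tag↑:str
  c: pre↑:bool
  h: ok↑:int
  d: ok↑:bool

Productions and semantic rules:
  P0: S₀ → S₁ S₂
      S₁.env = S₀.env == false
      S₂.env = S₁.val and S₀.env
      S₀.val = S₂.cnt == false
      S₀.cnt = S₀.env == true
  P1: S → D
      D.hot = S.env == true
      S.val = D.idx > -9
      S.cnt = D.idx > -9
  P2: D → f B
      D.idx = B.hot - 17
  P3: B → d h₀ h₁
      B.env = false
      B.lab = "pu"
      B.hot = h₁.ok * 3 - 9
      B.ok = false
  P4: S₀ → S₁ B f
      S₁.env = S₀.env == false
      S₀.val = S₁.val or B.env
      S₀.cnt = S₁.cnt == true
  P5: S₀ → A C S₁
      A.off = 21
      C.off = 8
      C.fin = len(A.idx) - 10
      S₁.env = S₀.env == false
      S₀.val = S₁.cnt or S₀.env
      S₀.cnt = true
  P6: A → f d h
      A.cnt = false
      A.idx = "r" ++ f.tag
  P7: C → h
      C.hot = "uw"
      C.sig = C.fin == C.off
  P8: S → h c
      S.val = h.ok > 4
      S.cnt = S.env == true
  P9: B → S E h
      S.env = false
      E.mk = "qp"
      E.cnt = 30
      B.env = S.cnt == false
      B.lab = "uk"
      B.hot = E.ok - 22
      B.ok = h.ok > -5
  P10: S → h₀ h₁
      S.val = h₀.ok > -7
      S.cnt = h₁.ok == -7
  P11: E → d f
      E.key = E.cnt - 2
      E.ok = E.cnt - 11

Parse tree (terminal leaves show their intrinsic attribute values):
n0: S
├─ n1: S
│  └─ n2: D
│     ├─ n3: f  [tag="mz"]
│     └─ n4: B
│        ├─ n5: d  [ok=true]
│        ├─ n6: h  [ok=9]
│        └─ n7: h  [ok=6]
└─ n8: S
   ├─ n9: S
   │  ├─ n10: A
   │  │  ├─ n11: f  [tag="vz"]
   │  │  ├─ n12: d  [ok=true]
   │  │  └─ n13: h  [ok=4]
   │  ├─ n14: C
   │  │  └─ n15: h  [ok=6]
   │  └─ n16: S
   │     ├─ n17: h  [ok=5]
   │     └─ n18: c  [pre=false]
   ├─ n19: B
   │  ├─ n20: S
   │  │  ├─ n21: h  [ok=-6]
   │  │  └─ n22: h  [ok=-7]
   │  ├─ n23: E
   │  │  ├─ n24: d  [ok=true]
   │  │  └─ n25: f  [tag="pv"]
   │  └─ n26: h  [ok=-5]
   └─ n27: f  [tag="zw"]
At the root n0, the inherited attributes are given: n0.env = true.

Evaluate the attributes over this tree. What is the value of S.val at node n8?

1. n0.env = true  [given at root]
2. n1.env = false  [S₀.env == false]
3. n2.hot = false  [S.env == true]
4. n3.tag = "mz"  [terminal]
5. n5.ok = true  [terminal]
6. n6.ok = 9  [terminal]
7. n7.ok = 6  [terminal]
8. n4.env = false  [false]
9. n4.lab = "pu"  ["pu"]
10. n4.hot = 9  [h₁.ok * 3 - 9]
11. n4.ok = false  [false]
12. n2.idx = -8  [B.hot - 17]
13. n1.val = true  [D.idx > -9]
14. n1.cnt = true  [D.idx > -9]
15. n8.env = true  [S₁.val and S₀.env]
16. n9.env = false  [S₀.env == false]
17. n10.off = 21  [21]
18. n11.tag = "vz"  [terminal]
19. n12.ok = true  [terminal]
20. n13.ok = 4  [terminal]
21. n10.cnt = false  [false]
22. n10.idx = "rvz"  ["r" ++ f.tag]
23. n14.off = 8  [8]
24. n14.fin = -7  [len(A.idx) - 10]
25. n15.ok = 6  [terminal]
26. n14.hot = "uw"  ["uw"]
27. n14.sig = false  [C.fin == C.off]
28. n16.env = true  [S₀.env == false]
29. n17.ok = 5  [terminal]
30. n18.pre = false  [terminal]
31. n16.val = true  [h.ok > 4]
32. n16.cnt = true  [S.env == true]
33. n9.val = true  [S₁.cnt or S₀.env]
34. n9.cnt = true  [true]
35. n20.env = false  [false]
36. n21.ok = -6  [terminal]
37. n22.ok = -7  [terminal]
38. n20.val = true  [h₀.ok > -7]
39. n20.cnt = true  [h₁.ok == -7]
40. n23.mk = "qp"  ["qp"]
41. n23.cnt = 30  [30]
42. n24.ok = true  [terminal]
43. n25.tag = "pv"  [terminal]
44. n23.key = 28  [E.cnt - 2]
45. n23.ok = 19  [E.cnt - 11]
46. n26.ok = -5  [terminal]
47. n19.env = false  [S.cnt == false]
48. n19.lab = "uk"  ["uk"]
49. n19.hot = -3  [E.ok - 22]
50. n19.ok = false  [h.ok > -5]
51. n27.tag = "zw"  [terminal]
52. n8.val = true  [S₁.val or B.env]
53. n8.cnt = true  [S₁.cnt == true]
54. n0.val = false  [S₂.cnt == false]
55. n0.cnt = true  [S₀.env == true]

true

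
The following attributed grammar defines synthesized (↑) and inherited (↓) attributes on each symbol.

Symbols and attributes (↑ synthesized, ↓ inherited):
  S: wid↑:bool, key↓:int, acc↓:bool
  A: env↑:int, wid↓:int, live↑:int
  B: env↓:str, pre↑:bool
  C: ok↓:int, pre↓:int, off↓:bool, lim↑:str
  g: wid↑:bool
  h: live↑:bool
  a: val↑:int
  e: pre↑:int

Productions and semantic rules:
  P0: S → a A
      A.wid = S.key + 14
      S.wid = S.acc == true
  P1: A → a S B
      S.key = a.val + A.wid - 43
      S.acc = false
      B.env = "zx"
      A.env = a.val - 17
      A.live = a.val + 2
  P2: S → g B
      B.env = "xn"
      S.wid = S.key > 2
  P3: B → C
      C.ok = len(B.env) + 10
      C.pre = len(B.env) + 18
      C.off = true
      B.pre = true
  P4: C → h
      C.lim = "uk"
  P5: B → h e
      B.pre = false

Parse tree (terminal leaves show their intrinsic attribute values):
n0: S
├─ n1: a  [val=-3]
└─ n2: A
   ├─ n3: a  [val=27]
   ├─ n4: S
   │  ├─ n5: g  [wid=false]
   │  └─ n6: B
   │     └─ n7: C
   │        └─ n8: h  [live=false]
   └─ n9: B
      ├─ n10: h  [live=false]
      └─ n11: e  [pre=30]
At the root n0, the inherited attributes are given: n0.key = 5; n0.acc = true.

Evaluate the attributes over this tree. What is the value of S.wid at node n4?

1. n0.key = 5  [given at root]
2. n0.acc = true  [given at root]
3. n1.val = -3  [terminal]
4. n2.wid = 19  [S.key + 14]
5. n3.val = 27  [terminal]
6. n4.key = 3  [a.val + A.wid - 43]
7. n4.acc = false  [false]
8. n5.wid = false  [terminal]
9. n6.env = "xn"  ["xn"]
10. n7.ok = 12  [len(B.env) + 10]
11. n7.pre = 20  [len(B.env) + 18]
12. n7.off = true  [true]
13. n8.live = false  [terminal]
14. n7.lim = "uk"  ["uk"]
15. n6.pre = true  [true]
16. n4.wid = true  [S.key > 2]
17. n9.env = "zx"  ["zx"]
18. n10.live = false  [terminal]
19. n11.pre = 30  [terminal]
20. n9.pre = false  [false]
21. n2.env = 10  [a.val - 17]
22. n2.live = 29  [a.val + 2]
23. n0.wid = true  [S.acc == true]

true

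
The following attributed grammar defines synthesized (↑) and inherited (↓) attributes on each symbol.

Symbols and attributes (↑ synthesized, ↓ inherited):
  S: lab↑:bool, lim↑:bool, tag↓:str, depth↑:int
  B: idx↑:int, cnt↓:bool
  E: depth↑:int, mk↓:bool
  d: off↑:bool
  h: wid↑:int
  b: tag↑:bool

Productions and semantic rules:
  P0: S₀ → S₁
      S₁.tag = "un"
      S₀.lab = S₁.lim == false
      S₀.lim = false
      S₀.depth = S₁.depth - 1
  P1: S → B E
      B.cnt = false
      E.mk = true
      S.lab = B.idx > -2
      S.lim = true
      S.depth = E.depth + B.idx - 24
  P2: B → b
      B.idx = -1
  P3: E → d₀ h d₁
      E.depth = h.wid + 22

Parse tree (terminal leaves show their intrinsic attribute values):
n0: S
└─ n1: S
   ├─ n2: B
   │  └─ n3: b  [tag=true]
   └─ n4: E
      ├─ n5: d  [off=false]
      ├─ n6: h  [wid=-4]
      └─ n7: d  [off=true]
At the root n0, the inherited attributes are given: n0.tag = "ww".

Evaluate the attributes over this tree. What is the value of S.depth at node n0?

-8

1. n0.tag = "ww"  [given at root]
2. n1.tag = "un"  ["un"]
3. n2.cnt = false  [false]
4. n3.tag = true  [terminal]
5. n2.idx = -1  [-1]
6. n4.mk = true  [true]
7. n5.off = false  [terminal]
8. n6.wid = -4  [terminal]
9. n7.off = true  [terminal]
10. n4.depth = 18  [h.wid + 22]
11. n1.lab = true  [B.idx > -2]
12. n1.lim = true  [true]
13. n1.depth = -7  [E.depth + B.idx - 24]
14. n0.lab = false  [S₁.lim == false]
15. n0.lim = false  [false]
16. n0.depth = -8  [S₁.depth - 1]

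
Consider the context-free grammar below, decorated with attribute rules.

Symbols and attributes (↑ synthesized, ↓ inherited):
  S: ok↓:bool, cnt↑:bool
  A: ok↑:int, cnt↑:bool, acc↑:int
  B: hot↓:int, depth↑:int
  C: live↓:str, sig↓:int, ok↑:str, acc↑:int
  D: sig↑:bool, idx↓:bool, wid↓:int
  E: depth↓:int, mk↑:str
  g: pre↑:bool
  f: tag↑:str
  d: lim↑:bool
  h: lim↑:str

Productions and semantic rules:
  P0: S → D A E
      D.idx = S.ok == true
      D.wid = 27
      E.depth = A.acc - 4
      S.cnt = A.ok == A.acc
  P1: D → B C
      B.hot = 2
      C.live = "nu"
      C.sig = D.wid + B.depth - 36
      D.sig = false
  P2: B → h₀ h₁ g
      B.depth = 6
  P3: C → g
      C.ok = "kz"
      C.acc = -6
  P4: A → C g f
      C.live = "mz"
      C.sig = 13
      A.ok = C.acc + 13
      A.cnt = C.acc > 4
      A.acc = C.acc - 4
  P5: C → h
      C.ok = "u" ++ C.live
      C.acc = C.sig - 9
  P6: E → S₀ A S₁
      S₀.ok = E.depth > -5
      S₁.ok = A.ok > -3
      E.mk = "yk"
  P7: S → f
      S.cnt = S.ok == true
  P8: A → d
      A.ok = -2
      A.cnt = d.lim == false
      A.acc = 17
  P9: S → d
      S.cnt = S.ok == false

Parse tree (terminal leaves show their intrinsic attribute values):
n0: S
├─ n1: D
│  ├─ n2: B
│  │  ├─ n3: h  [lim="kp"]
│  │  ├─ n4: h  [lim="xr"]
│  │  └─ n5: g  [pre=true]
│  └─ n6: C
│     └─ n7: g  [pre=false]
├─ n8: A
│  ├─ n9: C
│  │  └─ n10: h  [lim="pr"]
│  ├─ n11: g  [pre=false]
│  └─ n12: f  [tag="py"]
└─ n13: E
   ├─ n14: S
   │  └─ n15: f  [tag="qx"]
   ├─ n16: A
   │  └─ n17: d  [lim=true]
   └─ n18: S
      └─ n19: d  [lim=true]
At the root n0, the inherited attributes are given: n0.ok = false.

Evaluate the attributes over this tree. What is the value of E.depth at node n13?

-4

1. n0.ok = false  [given at root]
2. n1.idx = false  [S.ok == true]
3. n1.wid = 27  [27]
4. n2.hot = 2  [2]
5. n3.lim = "kp"  [terminal]
6. n4.lim = "xr"  [terminal]
7. n5.pre = true  [terminal]
8. n2.depth = 6  [6]
9. n6.live = "nu"  ["nu"]
10. n6.sig = -3  [D.wid + B.depth - 36]
11. n7.pre = false  [terminal]
12. n6.ok = "kz"  ["kz"]
13. n6.acc = -6  [-6]
14. n1.sig = false  [false]
15. n9.live = "mz"  ["mz"]
16. n9.sig = 13  [13]
17. n10.lim = "pr"  [terminal]
18. n9.ok = "umz"  ["u" ++ C.live]
19. n9.acc = 4  [C.sig - 9]
20. n11.pre = false  [terminal]
21. n12.tag = "py"  [terminal]
22. n8.ok = 17  [C.acc + 13]
23. n8.cnt = false  [C.acc > 4]
24. n8.acc = 0  [C.acc - 4]
25. n13.depth = -4  [A.acc - 4]
26. n14.ok = true  [E.depth > -5]
27. n15.tag = "qx"  [terminal]
28. n14.cnt = true  [S.ok == true]
29. n17.lim = true  [terminal]
30. n16.ok = -2  [-2]
31. n16.cnt = false  [d.lim == false]
32. n16.acc = 17  [17]
33. n18.ok = true  [A.ok > -3]
34. n19.lim = true  [terminal]
35. n18.cnt = false  [S.ok == false]
36. n13.mk = "yk"  ["yk"]
37. n0.cnt = false  [A.ok == A.acc]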